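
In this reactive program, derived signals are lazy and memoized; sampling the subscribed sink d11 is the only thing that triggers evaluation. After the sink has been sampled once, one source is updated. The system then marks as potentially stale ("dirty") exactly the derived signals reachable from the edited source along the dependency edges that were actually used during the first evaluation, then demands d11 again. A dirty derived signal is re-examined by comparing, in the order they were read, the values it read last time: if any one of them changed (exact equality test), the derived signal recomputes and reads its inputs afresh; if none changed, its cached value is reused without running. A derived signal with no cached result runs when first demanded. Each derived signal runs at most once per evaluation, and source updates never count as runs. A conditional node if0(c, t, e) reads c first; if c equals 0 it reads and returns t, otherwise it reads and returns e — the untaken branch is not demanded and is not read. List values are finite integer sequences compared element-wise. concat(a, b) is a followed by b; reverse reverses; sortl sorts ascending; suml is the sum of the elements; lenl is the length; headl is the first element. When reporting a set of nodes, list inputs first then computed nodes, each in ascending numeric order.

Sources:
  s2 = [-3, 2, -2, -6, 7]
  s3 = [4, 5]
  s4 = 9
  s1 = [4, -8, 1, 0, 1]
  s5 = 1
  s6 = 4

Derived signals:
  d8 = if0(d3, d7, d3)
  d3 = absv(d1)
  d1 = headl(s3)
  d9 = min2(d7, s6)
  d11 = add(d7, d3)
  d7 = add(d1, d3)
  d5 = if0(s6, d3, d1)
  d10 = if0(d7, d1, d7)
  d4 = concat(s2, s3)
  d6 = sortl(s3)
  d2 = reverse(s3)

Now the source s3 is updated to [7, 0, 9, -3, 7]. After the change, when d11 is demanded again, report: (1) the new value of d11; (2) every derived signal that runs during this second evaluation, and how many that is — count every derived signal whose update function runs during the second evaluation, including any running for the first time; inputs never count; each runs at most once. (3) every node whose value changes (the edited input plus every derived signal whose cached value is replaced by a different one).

Demanding d11 again yields 21.
4 derived signals run: d1, d3, d7, d11.
The nodes whose values change: s3, d1, d3, d7, d11.

First demand of the output computes:
  d1 = headl([4, 5]) = 4
  d3 = absv(4) = 4
  d7 = add(4, 4) = 8
  d11 = add(8, 4) = 12

After the edit, cleaning proceeds:
  d1: a read changed (s3 [4, 5]->[7, 0, 9, -3, 7]) — executes, giving 7.
  d3: a read changed (d1 4->7) — executes, giving 7.
  d7: a read changed (d1 4->7; d3 4->7) — executes, giving 14.
  d11: a read changed (d7 8->14; d3 4->7) — executes, giving 21.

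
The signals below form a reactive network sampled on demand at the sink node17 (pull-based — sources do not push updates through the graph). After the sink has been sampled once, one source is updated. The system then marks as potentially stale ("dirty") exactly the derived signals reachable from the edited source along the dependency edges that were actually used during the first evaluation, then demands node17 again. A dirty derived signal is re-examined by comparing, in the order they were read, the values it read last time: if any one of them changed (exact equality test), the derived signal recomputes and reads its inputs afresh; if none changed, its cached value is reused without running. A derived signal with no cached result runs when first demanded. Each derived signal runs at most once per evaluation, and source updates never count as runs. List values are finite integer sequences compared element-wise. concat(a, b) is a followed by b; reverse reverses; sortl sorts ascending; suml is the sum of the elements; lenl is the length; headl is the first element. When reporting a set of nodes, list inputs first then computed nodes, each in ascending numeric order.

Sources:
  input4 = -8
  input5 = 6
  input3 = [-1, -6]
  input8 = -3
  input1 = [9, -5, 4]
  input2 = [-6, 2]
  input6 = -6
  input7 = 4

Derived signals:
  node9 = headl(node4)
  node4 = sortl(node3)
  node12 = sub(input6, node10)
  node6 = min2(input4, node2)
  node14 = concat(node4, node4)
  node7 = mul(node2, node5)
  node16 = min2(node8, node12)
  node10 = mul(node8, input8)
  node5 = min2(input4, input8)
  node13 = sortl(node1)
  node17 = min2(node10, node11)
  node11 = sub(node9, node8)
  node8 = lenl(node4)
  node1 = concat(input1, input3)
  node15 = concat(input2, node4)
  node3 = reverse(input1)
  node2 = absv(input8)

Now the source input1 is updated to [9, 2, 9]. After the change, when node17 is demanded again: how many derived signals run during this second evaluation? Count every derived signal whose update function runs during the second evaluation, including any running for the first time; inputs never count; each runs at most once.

Run set: node3, node4, node8, node9, node11, node17 (6 run).
The important point: at node10 every value read last time is unchanged, so the dirty flag clears without a run.

Initial pass — values computed on the first demand:
  node3 = reverse([9, -5, 4]) = [4, -5, 9]
  node4 = sortl([4, -5, 9]) = [-5, 4, 9]
  node8 = lenl([-5, 4, 9]) = 3
  node9 = headl([-5, 4, 9]) = -5
  node10 = mul(3, -3) = -9
  node11 = sub(-5, 3) = -8
  node17 = min2(-9, -8) = -9

Second demand — change propagation:
  node3: re-runs because input1 [9, -5, 4]->[9, 2, 9]; new result [9, 2, 9].
  node4: re-runs because node3 [4, -5, 9]->[9, 2, 9]; new result [2, 9, 9].
  node8: re-runs because node4 [-5, 4, 9]->[2, 9, 9]; new result 3 (unchanged).
  node9: re-runs because node4 [-5, 4, 9]->[2, 9, 9]; new result 2.
  node10: re-examined; everything it read last time is the same (node8 unchanged, input8 unchanged) — cache -9 kept, no run.
  node11: re-runs because node9 -5->2; new result -1.
  node17: re-runs because node11 -8->-1; new result -9 (unchanged).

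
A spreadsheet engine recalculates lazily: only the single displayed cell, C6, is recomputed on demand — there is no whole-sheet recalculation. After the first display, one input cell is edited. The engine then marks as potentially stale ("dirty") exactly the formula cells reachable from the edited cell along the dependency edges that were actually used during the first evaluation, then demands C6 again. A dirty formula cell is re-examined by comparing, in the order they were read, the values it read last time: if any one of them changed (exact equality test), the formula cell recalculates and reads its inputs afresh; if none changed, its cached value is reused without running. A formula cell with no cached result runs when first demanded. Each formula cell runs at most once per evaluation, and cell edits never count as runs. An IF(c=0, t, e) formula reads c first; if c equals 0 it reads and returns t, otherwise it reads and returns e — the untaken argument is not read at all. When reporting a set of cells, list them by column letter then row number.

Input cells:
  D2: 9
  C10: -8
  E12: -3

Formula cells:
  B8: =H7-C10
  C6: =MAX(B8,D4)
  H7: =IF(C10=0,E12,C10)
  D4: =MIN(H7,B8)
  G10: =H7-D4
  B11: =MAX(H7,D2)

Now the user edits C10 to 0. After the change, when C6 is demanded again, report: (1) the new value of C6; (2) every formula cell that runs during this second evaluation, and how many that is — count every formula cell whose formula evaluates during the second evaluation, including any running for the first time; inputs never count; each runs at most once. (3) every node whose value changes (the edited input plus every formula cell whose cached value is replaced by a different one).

First evaluation (everything demanded from the output):
  H7 = IF(C10=0: C10=-8 -> else branch C10) = -8
  B8 = -8 - -8 = 0
  D4 = MIN(-8, 0) = -8
  C6 = MAX(0, -8) = 0

Propagation after the edit:
  H7: runs — C10 -8->0; C10 -8->0; result -3.
  B8: runs — H7 -8->-3; C10 -8->0; result -3.
  D4: runs — H7 -8->-3; B8 0->-3; result -3.
  C6: runs — B8 0->-3; D4 -8->-3; result -3.

New value of C6: -3.
Formula cells that run: B8, C6, D4, H7 — 4 in total.
Values that change: B8, C6, C10, D4, H7.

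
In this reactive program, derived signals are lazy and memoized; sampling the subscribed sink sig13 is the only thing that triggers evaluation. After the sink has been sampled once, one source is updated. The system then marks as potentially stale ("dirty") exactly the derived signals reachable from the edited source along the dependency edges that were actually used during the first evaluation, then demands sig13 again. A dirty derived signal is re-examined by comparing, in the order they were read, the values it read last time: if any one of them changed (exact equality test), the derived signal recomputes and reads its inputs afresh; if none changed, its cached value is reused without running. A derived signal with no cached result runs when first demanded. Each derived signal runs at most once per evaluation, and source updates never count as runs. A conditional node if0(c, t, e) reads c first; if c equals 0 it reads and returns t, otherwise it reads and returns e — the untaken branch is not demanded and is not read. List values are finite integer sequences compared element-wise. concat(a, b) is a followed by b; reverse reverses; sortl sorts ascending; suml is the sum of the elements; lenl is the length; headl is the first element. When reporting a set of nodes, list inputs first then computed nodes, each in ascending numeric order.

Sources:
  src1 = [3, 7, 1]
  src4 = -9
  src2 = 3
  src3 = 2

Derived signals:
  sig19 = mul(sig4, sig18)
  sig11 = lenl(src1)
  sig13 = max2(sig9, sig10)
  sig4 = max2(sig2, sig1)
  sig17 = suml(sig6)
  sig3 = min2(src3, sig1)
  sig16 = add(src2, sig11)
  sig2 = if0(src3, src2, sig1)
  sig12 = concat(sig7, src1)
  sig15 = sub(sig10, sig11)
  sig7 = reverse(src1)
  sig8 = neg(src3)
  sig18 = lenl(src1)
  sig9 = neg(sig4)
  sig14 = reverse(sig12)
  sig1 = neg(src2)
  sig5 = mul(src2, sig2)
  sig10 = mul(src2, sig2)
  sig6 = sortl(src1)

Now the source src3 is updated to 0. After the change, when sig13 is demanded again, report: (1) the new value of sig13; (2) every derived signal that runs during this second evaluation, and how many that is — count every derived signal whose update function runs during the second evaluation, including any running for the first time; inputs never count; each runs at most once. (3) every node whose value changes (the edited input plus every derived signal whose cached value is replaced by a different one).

Demanding sig13 again yields 9.
5 derived signals run: sig2, sig4, sig9, sig10, sig13.
The nodes whose values change: src3, sig2, sig4, sig9, sig10, sig13.

First demand of the output computes:
  sig1 = neg(3) = -3
  sig2 = if0(src3=2 -> else branch sig1) = -3
  sig4 = max2(-3, -3) = -3
  sig9 = neg(-3) = 3
  sig10 = mul(3, -3) = -9
  sig13 = max2(3, -9) = 3

After the edit, cleaning proceeds:
  sig2: a read changed (src3 2->0) — executes, giving 3.
  sig4: a read changed (sig2 -3->3) — executes, giving 3.
  sig9: a read changed (sig4 -3->3) — executes, giving -3.
  sig10: a read changed (sig2 -3->3) — executes, giving 9.
  sig13: a read changed (sig9 3->-3; sig10 -9->9) — executes, giving 9.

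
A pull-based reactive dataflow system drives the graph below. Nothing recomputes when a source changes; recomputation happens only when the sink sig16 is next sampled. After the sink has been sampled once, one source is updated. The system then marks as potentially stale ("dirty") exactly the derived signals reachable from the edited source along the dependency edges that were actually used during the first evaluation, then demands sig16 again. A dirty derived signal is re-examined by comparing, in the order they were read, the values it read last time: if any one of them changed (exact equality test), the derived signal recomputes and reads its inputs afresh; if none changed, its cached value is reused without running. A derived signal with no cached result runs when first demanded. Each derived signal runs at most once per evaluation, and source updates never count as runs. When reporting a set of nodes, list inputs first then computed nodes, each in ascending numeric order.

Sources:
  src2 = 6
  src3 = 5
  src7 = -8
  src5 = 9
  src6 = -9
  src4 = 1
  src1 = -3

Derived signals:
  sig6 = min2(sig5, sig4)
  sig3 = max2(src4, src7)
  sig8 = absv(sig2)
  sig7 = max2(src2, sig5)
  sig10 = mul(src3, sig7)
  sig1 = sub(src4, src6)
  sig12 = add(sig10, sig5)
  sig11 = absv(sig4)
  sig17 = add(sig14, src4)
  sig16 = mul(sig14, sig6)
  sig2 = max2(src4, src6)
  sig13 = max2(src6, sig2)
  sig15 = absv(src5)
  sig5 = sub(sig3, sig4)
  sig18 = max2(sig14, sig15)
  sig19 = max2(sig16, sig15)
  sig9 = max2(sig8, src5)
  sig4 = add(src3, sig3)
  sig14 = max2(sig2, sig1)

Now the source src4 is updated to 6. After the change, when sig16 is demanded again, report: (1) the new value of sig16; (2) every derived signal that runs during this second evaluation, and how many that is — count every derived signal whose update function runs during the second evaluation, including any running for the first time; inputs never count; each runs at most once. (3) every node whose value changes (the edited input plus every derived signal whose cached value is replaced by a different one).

New value of sig16: -75.
Derived signals that run: sig1, sig2, sig3, sig4, sig5, sig6, sig14, sig16 — 8 in total.
Values that change: src4, sig1, sig2, sig3, sig4, sig14, sig16.

First evaluation (everything demanded from the output):
  sig1 = sub(1, -9) = 10
  sig2 = max2(1, -9) = 1
  sig3 = max2(1, -8) = 1
  sig4 = add(5, 1) = 6
  sig5 = sub(1, 6) = -5
  sig6 = min2(-5, 6) = -5
  sig14 = max2(1, 10) = 10
  sig16 = mul(10, -5) = -50

Propagation after the edit:
  sig1: runs — src4 1->6; result 15.
  sig2: runs — src4 1->6; result 6.
  sig3: runs — src4 1->6; result 6.
  sig4: runs — sig3 1->6; result 11.
  sig5: runs — sig3 1->6; sig4 6->11; result -5 (same value as before).
  sig6: runs — sig4 6->11; result -5 (same value as before).
  sig14: runs — sig2 1->6; sig1 10->15; result 15.
  sig16: runs — sig14 10->15; result -75.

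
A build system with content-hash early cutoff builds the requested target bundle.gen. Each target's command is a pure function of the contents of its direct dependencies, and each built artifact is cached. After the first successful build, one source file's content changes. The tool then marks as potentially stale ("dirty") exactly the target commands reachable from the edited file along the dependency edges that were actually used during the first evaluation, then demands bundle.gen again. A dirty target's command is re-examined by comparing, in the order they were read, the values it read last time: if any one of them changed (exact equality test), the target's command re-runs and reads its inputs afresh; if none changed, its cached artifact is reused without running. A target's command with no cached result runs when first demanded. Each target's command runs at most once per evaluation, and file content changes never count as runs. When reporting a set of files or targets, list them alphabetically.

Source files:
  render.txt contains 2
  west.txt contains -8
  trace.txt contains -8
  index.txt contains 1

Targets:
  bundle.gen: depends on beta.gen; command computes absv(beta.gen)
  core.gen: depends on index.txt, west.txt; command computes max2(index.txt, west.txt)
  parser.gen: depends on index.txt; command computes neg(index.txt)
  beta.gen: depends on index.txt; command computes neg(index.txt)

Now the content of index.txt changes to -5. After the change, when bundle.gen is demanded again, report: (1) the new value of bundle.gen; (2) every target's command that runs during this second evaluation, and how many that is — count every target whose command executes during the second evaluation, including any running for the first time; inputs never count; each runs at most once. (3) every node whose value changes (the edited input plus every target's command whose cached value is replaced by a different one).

New value of bundle.gen: 5.
Target commands that run: beta.gen, bundle.gen — 2 in total.
Values that change: beta.gen, bundle.gen, index.txt.

First evaluation (everything demanded from the output):
  beta.gen = neg(1) = -1
  bundle.gen = absv(-1) = 1

Propagation after the edit:
  beta.gen: runs — index.txt 1->-5; result 5.
  bundle.gen: runs — beta.gen -1->5; result 5.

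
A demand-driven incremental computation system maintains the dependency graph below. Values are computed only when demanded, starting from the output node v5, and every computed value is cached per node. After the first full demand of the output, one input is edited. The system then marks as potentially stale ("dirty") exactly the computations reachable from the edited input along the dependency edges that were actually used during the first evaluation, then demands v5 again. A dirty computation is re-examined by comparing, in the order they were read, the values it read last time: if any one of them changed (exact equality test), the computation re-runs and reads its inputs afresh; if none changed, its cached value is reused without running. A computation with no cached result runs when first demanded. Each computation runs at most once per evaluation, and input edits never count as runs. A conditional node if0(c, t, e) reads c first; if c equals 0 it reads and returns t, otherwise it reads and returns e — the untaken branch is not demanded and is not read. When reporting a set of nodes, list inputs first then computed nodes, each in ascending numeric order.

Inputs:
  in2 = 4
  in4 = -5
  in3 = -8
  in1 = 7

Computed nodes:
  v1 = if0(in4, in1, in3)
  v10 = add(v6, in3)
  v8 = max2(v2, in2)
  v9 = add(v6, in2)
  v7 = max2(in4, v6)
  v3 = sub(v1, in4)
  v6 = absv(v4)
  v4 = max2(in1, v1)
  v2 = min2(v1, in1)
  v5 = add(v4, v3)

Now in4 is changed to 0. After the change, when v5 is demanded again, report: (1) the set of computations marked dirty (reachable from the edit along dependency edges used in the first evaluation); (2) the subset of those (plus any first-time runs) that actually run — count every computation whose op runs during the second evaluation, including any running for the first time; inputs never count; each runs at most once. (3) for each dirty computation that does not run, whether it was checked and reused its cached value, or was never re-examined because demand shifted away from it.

Marked dirty: v1, v3, v4, v5.
Computations that run: v1, v3, v4, v5 — 4 in total.
Every dirty computation ran.

First evaluation (everything demanded from the output):
  v1 = if0(in4=-5 -> else branch in3) = -8
  v3 = sub(-8, -5) = -3
  v4 = max2(7, -8) = 7
  v5 = add(7, -3) = 4

Propagation after the edit:
  v1: runs — in4 -5->0; result 7.
  v3: runs — v1 -8->7; in4 -5->0; result 7.
  v4: runs — v1 -8->7; result 7 (same value as before).
  v5: runs — v3 -3->7; result 14.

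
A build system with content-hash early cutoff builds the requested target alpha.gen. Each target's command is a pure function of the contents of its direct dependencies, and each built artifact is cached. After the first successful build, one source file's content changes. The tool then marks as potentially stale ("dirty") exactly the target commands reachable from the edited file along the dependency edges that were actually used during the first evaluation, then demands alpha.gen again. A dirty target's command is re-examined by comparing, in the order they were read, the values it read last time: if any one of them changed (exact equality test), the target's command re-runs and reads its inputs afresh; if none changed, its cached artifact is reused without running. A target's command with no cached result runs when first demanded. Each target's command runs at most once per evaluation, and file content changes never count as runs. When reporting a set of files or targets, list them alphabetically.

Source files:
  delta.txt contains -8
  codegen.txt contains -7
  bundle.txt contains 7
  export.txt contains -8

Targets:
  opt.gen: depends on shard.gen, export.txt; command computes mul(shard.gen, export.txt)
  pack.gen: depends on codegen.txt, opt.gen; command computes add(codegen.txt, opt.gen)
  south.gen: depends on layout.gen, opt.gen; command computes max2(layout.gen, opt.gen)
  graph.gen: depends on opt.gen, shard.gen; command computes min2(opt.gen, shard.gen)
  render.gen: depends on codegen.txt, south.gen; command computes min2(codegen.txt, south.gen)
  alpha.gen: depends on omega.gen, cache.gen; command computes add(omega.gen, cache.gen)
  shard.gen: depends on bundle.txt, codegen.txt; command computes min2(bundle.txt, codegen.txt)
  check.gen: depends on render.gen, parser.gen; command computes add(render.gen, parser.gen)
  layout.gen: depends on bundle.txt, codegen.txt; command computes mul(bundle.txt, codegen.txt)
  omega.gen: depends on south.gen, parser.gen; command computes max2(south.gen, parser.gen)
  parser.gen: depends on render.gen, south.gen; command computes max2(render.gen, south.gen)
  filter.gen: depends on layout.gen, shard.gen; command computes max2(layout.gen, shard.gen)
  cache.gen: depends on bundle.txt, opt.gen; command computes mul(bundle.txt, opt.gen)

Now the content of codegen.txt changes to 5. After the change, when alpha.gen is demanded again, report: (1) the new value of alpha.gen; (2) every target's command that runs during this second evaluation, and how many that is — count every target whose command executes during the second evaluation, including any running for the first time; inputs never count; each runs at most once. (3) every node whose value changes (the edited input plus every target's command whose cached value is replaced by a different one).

New value of alpha.gen: -245.
Target commands that run: alpha.gen, cache.gen, layout.gen, omega.gen, opt.gen, parser.gen, render.gen, shard.gen, south.gen — 9 in total.
Values that change: alpha.gen, cache.gen, codegen.txt, layout.gen, omega.gen, opt.gen, parser.gen, render.gen, shard.gen, south.gen.

First evaluation (everything demanded from the output):
  layout.gen = mul(7, -7) = -49
  shard.gen = min2(7, -7) = -7
  opt.gen = mul(-7, -8) = 56
  cache.gen = mul(7, 56) = 392
  south.gen = max2(-49, 56) = 56
  render.gen = min2(-7, 56) = -7
  parser.gen = max2(-7, 56) = 56
  omega.gen = max2(56, 56) = 56
  alpha.gen = add(56, 392) = 448

Propagation after the edit:
  layout.gen: runs — codegen.txt -7->5; result 35.
  shard.gen: runs — codegen.txt -7->5; result 5.
  opt.gen: runs — shard.gen -7->5; result -40.
  cache.gen: runs — opt.gen 56->-40; result -280.
  south.gen: runs — layout.gen -49->35; opt.gen 56->-40; result 35.
  render.gen: runs — codegen.txt -7->5; south.gen 56->35; result 5.
  parser.gen: runs — render.gen -7->5; south.gen 56->35; result 35.
  omega.gen: runs — south.gen 56->35; parser.gen 56->35; result 35.
  alpha.gen: runs — omega.gen 56->35; cache.gen 392->-280; result -245.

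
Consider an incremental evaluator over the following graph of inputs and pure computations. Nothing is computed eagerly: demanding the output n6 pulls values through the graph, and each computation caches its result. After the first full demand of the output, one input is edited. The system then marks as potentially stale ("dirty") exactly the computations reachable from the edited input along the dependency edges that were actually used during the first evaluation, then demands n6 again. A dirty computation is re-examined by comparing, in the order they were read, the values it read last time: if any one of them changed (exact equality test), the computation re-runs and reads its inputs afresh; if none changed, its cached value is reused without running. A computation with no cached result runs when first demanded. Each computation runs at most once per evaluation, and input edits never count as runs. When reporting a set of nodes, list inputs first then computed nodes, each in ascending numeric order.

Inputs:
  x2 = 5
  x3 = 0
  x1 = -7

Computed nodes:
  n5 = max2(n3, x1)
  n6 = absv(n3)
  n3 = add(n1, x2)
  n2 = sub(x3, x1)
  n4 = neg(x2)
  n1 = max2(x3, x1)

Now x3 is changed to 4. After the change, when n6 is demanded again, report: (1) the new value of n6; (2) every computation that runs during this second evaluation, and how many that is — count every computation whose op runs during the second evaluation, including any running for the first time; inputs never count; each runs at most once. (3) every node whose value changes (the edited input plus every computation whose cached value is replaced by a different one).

Initial pass — values computed on the first demand:
  n1 = max2(0, -7) = 0
  n3 = add(0, 5) = 5
  n6 = absv(5) = 5

Second demand — change propagation:
  n1: re-runs because x3 0->4; new result 4.
  n3: re-runs because n1 0->4; new result 9.
  n6: re-runs because n3 5->9; new result 9.

n6 now evaluates to 9.
Run set: n1, n3, n6 (3 run).
Changed values: x3, n1, n3, n6.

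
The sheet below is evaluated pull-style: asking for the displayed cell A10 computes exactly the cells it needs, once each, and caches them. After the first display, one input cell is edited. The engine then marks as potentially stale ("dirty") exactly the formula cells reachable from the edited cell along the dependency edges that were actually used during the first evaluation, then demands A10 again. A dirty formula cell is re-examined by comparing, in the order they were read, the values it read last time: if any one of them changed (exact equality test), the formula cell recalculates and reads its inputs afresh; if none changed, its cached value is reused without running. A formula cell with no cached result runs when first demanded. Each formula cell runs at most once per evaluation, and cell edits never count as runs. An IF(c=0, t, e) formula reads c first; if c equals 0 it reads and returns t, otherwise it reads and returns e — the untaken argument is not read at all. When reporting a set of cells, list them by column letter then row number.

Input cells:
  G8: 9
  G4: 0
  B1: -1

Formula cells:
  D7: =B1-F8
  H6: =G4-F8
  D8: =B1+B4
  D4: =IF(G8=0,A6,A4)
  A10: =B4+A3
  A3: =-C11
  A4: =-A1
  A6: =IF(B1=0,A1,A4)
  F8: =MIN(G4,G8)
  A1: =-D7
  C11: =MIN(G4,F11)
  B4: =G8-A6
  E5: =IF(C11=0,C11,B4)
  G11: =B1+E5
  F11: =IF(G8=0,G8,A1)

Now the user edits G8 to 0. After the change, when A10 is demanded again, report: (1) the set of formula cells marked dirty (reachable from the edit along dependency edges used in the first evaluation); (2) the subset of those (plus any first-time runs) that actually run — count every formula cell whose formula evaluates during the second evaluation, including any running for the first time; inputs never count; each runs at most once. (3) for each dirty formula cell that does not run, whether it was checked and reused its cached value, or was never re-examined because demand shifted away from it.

The edit dirties: A1, A3, A4, A6, A10, B4, C11, D7, F8, F11.
5 formula cells run: A10, B4, C11, F8, F11.
Cache hits after checking: A1, A3, A4, A6, D7.
Note where the cutoff bites: D7 is checked, finds nothing changed, and keeps its cache.

First demand of the output computes:
  F8 = MIN(0, 9) = 0
  D7 = -1 - 0 = -1
  A1 = -(-1) = 1
  A4 = -(1) = -1
  A6 = IF(B1=0: B1=-1 -> else branch A4) = -1
  B4 = 9 - -1 = 10
  F11 = IF(G8=0: G8=9 -> else branch A1) = 1
  C11 = MIN(0, 1) = 0
  A3 = -(0) = 0
  A10 = 10 + 0 = 10

After the edit, cleaning proceeds:
  F8: a read changed (G8 9->0) — executes, giving 0 — identical to its old value.
  D7: dirty, but its reads are unchanged (B1 unchanged, F8 unchanged); cached -1 stands.
  A1: dirty, but its reads are unchanged (D7 unchanged); cached 1 stands.
  A4: dirty, but its reads are unchanged (A1 unchanged); cached -1 stands.
  A6: dirty, but its reads are unchanged (B1 unchanged, A4 unchanged); cached -1 stands.
  B4: a read changed (G8 9->0) — executes, giving 1.
  F11: a read changed (G8 9->0) — executes, giving 0.
  C11: a read changed (F11 1->0) — executes, giving 0 — identical to its old value.
  A3: dirty, but its reads are unchanged (C11 unchanged); cached 0 stands.
  A10: a read changed (B4 10->1) — executes, giving 1.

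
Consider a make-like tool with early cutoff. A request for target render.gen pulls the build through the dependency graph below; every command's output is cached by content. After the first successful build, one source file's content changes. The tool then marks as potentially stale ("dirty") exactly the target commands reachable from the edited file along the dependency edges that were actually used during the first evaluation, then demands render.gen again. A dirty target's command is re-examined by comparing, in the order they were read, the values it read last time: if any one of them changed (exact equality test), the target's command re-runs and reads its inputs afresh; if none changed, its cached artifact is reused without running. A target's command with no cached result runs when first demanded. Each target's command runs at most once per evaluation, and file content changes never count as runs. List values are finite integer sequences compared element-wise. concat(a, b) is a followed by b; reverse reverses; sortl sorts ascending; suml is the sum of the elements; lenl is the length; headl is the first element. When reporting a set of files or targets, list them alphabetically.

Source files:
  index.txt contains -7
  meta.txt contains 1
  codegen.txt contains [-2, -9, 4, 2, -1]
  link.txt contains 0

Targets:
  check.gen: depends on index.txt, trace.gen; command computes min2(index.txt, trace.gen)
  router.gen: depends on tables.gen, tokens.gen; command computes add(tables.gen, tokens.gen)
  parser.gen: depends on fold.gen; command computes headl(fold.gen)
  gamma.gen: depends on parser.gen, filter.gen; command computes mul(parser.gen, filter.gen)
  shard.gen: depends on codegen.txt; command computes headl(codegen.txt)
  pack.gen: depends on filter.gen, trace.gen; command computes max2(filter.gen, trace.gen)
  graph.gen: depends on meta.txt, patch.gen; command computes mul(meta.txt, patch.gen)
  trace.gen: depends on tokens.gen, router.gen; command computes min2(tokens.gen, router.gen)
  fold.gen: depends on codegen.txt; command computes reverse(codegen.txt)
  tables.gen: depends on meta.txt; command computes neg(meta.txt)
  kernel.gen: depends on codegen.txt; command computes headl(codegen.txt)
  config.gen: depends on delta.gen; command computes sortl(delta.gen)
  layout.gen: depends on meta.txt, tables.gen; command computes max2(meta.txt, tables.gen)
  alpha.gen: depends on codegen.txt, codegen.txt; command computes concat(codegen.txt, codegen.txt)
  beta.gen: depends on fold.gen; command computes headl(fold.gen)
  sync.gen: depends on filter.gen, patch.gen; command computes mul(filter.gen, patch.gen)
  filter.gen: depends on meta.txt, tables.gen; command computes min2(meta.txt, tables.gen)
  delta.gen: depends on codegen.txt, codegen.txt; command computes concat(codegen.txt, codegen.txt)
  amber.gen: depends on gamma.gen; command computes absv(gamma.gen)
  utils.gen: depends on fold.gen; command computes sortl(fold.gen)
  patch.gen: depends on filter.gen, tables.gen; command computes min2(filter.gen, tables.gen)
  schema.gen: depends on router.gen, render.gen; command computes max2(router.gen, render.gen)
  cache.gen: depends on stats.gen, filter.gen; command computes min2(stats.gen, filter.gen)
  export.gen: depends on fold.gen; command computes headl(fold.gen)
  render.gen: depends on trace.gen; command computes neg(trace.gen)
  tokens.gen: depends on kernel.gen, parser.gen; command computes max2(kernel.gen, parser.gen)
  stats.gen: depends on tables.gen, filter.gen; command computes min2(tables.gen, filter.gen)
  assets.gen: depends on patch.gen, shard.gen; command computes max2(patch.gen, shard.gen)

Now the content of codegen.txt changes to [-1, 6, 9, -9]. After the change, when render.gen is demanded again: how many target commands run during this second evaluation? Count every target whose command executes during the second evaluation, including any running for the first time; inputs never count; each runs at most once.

4 target commands run: fold.gen, kernel.gen, parser.gen, tokens.gen.
Note the absorption at tokens.gen: it re-runs yet its value is the same, leaving the output's value untouched.

First demand of the output computes:
  fold.gen = reverse([-2, -9, 4, 2, -1]) = [-1, 2, 4, -9, -2]
  kernel.gen = headl([-2, -9, 4, 2, -1]) = -2
  parser.gen = headl([-1, 2, 4, -9, -2]) = -1
  tables.gen = neg(1) = -1
  tokens.gen = max2(-2, -1) = -1
  router.gen = add(-1, -1) = -2
  trace.gen = min2(-1, -2) = -2
  render.gen = neg(-2) = 2

After the edit, cleaning proceeds:
  fold.gen: a read changed (codegen.txt [-2, -9, 4, 2, -1]->[-1, 6, 9, -9]) — executes, giving [-9, 9, 6, -1].
  kernel.gen: a read changed (codegen.txt [-2, -9, 4, 2, -1]->[-1, 6, 9, -9]) — executes, giving -1.
  parser.gen: a read changed (fold.gen [-1, 2, 4, -9, -2]->[-9, 9, 6, -1]) — executes, giving -9.
  tokens.gen: a read changed (kernel.gen -2->-1; parser.gen -1->-9) — executes, giving -1 — identical to its old value.
  router.gen: dirty, but its reads are unchanged (tables.gen unchanged, tokens.gen unchanged); cached -2 stands.
  trace.gen: dirty, but its reads are unchanged (tokens.gen unchanged, router.gen unchanged); cached -2 stands.
  render.gen: dirty, but its reads are unchanged (trace.gen unchanged); cached 2 stands.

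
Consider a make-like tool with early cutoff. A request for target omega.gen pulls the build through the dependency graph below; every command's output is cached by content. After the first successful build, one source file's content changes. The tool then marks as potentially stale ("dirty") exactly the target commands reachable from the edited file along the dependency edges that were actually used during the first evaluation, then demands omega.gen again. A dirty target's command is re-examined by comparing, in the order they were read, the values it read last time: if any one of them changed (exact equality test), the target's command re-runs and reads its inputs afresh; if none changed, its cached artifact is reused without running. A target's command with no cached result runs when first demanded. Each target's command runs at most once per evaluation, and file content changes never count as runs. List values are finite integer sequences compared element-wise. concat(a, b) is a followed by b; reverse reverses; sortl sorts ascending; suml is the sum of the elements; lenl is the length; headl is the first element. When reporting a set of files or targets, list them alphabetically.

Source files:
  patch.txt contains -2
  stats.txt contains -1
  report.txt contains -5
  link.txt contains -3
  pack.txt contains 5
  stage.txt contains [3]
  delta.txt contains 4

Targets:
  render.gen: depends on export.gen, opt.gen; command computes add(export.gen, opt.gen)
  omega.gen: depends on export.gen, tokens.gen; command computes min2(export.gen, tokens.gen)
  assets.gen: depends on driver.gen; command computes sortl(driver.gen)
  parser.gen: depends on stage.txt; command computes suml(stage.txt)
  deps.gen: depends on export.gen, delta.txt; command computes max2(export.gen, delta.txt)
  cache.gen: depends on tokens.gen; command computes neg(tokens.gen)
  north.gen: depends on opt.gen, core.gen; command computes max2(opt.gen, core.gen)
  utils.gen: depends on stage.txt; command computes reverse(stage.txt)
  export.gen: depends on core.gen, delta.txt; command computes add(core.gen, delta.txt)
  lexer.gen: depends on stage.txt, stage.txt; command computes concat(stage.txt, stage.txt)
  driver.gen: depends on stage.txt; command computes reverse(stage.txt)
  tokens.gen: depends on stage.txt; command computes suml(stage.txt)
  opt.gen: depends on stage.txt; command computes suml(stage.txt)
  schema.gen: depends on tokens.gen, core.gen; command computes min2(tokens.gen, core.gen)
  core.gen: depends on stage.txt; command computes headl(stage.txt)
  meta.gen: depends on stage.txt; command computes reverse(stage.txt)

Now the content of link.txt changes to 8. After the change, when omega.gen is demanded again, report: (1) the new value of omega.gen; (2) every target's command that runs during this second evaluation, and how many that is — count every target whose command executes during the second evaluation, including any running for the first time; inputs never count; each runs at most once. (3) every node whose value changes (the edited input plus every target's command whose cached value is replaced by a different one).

First demand of the output computes:
  core.gen = headl([3]) = 3
  export.gen = add(3, 4) = 7
  tokens.gen = suml([3]) = 3
  omega.gen = min2(7, 3) = 3

After the edit, cleaning proceeds:
  no node depends on link.txt at all; the second demand re-runs nothing.

Note the shortcut — nothing in the graph depends on link.txt at all, so no recomputation happens.

Demanding omega.gen again yields 3.
0 target commands run: none.
The nodes whose values change: link.txt.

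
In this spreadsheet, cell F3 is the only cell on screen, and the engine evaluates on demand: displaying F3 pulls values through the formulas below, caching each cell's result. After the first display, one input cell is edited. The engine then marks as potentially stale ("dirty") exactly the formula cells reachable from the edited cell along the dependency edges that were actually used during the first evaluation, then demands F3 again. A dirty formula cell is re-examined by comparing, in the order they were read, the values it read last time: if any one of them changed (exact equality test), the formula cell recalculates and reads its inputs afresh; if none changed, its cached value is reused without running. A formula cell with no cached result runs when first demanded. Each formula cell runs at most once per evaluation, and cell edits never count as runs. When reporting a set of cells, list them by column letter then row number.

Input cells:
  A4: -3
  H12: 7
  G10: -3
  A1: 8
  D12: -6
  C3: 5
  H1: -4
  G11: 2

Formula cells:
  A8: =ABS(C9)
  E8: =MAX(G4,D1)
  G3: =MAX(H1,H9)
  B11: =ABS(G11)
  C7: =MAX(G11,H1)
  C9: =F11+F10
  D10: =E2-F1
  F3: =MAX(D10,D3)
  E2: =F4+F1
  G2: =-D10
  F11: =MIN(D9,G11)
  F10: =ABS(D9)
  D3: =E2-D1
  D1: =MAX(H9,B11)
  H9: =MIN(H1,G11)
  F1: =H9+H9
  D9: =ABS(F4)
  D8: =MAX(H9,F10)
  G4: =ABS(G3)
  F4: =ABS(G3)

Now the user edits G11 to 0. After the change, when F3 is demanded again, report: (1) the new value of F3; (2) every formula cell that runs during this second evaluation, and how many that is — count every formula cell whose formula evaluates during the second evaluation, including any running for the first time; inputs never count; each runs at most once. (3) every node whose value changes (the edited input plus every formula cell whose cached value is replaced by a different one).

F3 now evaluates to 4.
Run set: B11, D1, D3, F3, H9 (5 run).
Changed values: B11, D1, D3, G11.
The important point: at G3 every value read last time is unchanged, so the dirty flag clears without a run.

Initial pass — values computed on the first demand:
  B11 = ABS(2) = 2
  H9 = MIN(-4, 2) = -4
  D1 = MAX(-4, 2) = 2
  F1 = -4 + -4 = -8
  G3 = MAX(-4, -4) = -4
  F4 = ABS(-4) = 4
  E2 = 4 + -8 = -4
  D3 = -4 - 2 = -6
  D10 = -4 - -8 = 4
  F3 = MAX(4, -6) = 4

Second demand — change propagation:
  B11: re-runs because G11 2->0; new result 0.
  H9: re-runs because G11 2->0; new result -4 (unchanged).
  D1: re-runs because B11 2->0; new result 0.
  F1: re-examined; everything it read last time is the same (H9 unchanged, H9 unchanged) — cache -8 kept, no run.
  G3: re-examined; everything it read last time is the same (H1 unchanged, H9 unchanged) — cache -4 kept, no run.
  F4: re-examined; everything it read last time is the same (G3 unchanged) — cache 4 kept, no run.
  E2: re-examined; everything it read last time is the same (F4 unchanged, F1 unchanged) — cache -4 kept, no run.
  D3: re-runs because D1 2->0; new result -4.
  D10: re-examined; everything it read last time is the same (E2 unchanged, F1 unchanged) — cache 4 kept, no run.
  F3: re-runs because D3 -6->-4; new result 4 (unchanged).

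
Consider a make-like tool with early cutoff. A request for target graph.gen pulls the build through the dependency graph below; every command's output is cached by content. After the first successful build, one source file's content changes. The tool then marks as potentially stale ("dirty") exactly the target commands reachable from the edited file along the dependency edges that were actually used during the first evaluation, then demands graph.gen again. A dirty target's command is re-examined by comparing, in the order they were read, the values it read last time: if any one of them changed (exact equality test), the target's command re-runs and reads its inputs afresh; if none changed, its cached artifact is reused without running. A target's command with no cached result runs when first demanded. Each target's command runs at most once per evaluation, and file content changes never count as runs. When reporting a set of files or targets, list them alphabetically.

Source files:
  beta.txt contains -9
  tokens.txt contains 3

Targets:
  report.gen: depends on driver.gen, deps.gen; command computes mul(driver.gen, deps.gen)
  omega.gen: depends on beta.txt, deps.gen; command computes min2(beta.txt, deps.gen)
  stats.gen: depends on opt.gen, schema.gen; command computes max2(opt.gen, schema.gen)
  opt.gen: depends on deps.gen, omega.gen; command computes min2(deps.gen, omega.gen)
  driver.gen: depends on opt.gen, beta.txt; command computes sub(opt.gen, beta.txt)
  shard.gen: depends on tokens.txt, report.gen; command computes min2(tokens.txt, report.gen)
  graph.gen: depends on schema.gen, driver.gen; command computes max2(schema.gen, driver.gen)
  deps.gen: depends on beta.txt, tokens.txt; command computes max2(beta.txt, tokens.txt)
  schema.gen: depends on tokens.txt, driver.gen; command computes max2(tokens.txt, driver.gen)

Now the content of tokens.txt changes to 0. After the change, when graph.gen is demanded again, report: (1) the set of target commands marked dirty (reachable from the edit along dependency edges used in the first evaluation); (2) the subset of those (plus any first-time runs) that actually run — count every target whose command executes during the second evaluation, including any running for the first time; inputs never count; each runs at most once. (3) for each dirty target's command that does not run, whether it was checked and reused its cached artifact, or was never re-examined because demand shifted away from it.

First demand of the output computes:
  deps.gen = max2(-9, 3) = 3
  omega.gen = min2(-9, 3) = -9
  opt.gen = min2(3, -9) = -9
  driver.gen = sub(-9, -9) = 0
  schema.gen = max2(3, 0) = 3
  graph.gen = max2(3, 0) = 3

After the edit, cleaning proceeds:
  deps.gen: a read changed (tokens.txt 3->0) — executes, giving 0.
  omega.gen: a read changed (deps.gen 3->0) — executes, giving -9 — identical to its old value.
  opt.gen: a read changed (deps.gen 3->0) — executes, giving -9 — identical to its old value.
  driver.gen: dirty, but its reads are unchanged (opt.gen unchanged, beta.txt unchanged); cached 0 stands.
  schema.gen: a read changed (tokens.txt 3->0) — executes, giving 0.
  graph.gen: a read changed (schema.gen 3->0) — executes, giving 0.

Note where the cutoff bites: driver.gen is checked, finds nothing changed, and keeps its cache.

The edit dirties: deps.gen, driver.gen, graph.gen, omega.gen, opt.gen, schema.gen.
5 target commands run: deps.gen, graph.gen, omega.gen, opt.gen, schema.gen.
Cache hits after checking: driver.gen.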